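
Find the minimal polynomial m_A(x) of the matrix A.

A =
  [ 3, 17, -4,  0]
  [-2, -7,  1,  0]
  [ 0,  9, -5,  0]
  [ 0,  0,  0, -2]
x^3 + 9*x^2 + 24*x + 20

The characteristic polynomial is χ_A(x) = (x + 2)^3*(x + 5), so the eigenvalues are known. The minimal polynomial is
  m_A(x) = Π_λ (x − λ)^{k_λ}
where k_λ is the size of the *largest* Jordan block for λ (equivalently, the smallest k with (A − λI)^k v = 0 for every generalised eigenvector v of λ).

  λ = -5: largest Jordan block has size 1, contributing (x + 5)
  λ = -2: largest Jordan block has size 2, contributing (x + 2)^2

So m_A(x) = (x + 2)^2*(x + 5) = x^3 + 9*x^2 + 24*x + 20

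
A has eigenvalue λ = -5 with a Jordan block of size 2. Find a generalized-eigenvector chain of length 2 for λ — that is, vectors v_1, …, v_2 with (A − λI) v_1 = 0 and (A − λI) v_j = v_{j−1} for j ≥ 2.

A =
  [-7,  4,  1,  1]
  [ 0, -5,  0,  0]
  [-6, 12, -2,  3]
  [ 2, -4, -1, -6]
A Jordan chain for λ = -5 of length 2:
v_1 = (-2, 0, -6, 2)ᵀ
v_2 = (1, 0, 0, 0)ᵀ

Let N = A − (-5)·I. We want v_2 with N^2 v_2 = 0 but N^1 v_2 ≠ 0; then v_{j-1} := N · v_j for j = 2, …, 2.

Pick v_2 = (1, 0, 0, 0)ᵀ.
Then v_1 = N · v_2 = (-2, 0, -6, 2)ᵀ.

Sanity check: (A − (-5)·I) v_1 = (0, 0, 0, 0)ᵀ = 0. ✓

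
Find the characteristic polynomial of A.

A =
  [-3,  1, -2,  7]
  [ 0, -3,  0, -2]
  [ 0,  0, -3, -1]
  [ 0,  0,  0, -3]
x^4 + 12*x^3 + 54*x^2 + 108*x + 81

Expanding det(x·I − A) (e.g. by cofactor expansion or by noting that A is similar to its Jordan form J, which has the same characteristic polynomial as A) gives
  χ_A(x) = x^4 + 12*x^3 + 54*x^2 + 108*x + 81
which factors as (x + 3)^4. The eigenvalues (with algebraic multiplicities) are λ = -3 with multiplicity 4.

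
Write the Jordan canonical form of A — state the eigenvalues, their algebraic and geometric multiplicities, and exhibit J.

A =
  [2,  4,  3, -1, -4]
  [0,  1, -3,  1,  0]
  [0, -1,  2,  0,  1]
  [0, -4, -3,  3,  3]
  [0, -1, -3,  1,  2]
J_3(2) ⊕ J_2(2)

The characteristic polynomial is
  det(x·I − A) = x^5 - 10*x^4 + 40*x^3 - 80*x^2 + 80*x - 32 = (x - 2)^5

Eigenvalues and multiplicities (the geometric multiplicity of λ is n − rank(A − λI), which equals the number of Jordan blocks for λ):
  λ = 2: algebraic multiplicity = 5, geometric multiplicity = 2

Determining the block sizes for each eigenvalue:
  λ = 2: with am = 5 and gm = 2, the partition is not yet determined (e.g. several partitions of 5 into 2 parts exist). Let N = A − (2)·I. Computing rank(N^1) = 3, rank(N^2) = 1, rank(N^3) = 0; the number of blocks of size ≥ j is rank(N^{j−1}) − rank(N^j), giving [2, 2, 1]. So we have 1 block(s) of size 3, 1 block(s) of size 2 → block sizes [3, 2]

Assembling the blocks gives a Jordan form
J =
  [2, 1, 0, 0, 0]
  [0, 2, 1, 0, 0]
  [0, 0, 2, 0, 0]
  [0, 0, 0, 2, 1]
  [0, 0, 0, 0, 2]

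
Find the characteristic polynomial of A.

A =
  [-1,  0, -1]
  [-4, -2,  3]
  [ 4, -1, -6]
x^3 + 9*x^2 + 27*x + 27

Expanding det(x·I − A) (e.g. by cofactor expansion or by noting that A is similar to its Jordan form J, which has the same characteristic polynomial as A) gives
  χ_A(x) = x^3 + 9*x^2 + 27*x + 27
which factors as (x + 3)^3. The eigenvalues (with algebraic multiplicities) are λ = -3 with multiplicity 3.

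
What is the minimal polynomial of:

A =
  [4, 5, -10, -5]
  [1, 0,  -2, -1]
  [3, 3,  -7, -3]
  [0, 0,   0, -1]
x^2 + 2*x + 1

The characteristic polynomial is χ_A(x) = (x + 1)^4, so the eigenvalues are known. The minimal polynomial is
  m_A(x) = Π_λ (x − λ)^{k_λ}
where k_λ is the size of the *largest* Jordan block for λ (equivalently, the smallest k with (A − λI)^k v = 0 for every generalised eigenvector v of λ).

  λ = -1: largest Jordan block has size 2, contributing (x + 1)^2

So m_A(x) = (x + 1)^2 = x^2 + 2*x + 1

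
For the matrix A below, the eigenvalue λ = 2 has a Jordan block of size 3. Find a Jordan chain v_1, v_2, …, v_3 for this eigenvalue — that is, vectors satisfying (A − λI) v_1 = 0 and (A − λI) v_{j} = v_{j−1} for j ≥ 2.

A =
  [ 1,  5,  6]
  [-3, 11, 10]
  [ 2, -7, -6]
A Jordan chain for λ = 2 of length 3:
v_1 = (-2, -4, 3)ᵀ
v_2 = (-1, -3, 2)ᵀ
v_3 = (1, 0, 0)ᵀ

Let N = A − (2)·I. We want v_3 with N^3 v_3 = 0 but N^2 v_3 ≠ 0; then v_{j-1} := N · v_j for j = 3, …, 2.

Pick v_3 = (1, 0, 0)ᵀ.
Then v_2 = N · v_3 = (-1, -3, 2)ᵀ.
Then v_1 = N · v_2 = (-2, -4, 3)ᵀ.

Sanity check: (A − (2)·I) v_1 = (0, 0, 0)ᵀ = 0. ✓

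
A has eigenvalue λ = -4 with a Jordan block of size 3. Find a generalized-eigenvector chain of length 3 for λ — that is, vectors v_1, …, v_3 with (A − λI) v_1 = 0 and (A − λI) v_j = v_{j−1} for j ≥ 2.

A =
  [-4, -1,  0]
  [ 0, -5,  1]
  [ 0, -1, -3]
A Jordan chain for λ = -4 of length 3:
v_1 = (1, 0, 0)ᵀ
v_2 = (-1, -1, -1)ᵀ
v_3 = (0, 1, 0)ᵀ

Let N = A − (-4)·I. We want v_3 with N^3 v_3 = 0 but N^2 v_3 ≠ 0; then v_{j-1} := N · v_j for j = 3, …, 2.

Pick v_3 = (0, 1, 0)ᵀ.
Then v_2 = N · v_3 = (-1, -1, -1)ᵀ.
Then v_1 = N · v_2 = (1, 0, 0)ᵀ.

Sanity check: (A − (-4)·I) v_1 = (0, 0, 0)ᵀ = 0. ✓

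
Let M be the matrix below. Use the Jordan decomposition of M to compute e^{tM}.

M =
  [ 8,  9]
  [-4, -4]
e^{tM} =
  [6*t*exp(2*t) + exp(2*t), 9*t*exp(2*t)]
  [-4*t*exp(2*t), -6*t*exp(2*t) + exp(2*t)]

Strategy: write M = P · J · P⁻¹ where J is a Jordan canonical form, so e^{tM} = P · e^{tJ} · P⁻¹, and e^{tJ} can be computed block-by-block.

M has Jordan form
J =
  [2, 1]
  [0, 2]
(up to reordering of blocks).

Per-block formulas:
  For a 2×2 Jordan block J_2(2): exp(t · J_2(2)) = e^(2t)·(I + t·N), where N is the 2×2 nilpotent shift.

After assembling e^{tJ} and conjugating by P, we get:

e^{tM} =
  [6*t*exp(2*t) + exp(2*t), 9*t*exp(2*t)]
  [-4*t*exp(2*t), -6*t*exp(2*t) + exp(2*t)]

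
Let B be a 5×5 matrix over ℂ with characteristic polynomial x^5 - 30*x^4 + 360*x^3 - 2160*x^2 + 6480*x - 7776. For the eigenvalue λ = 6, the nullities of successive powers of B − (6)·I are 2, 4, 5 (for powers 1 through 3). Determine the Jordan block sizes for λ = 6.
Block sizes for λ = 6: [3, 2]

From the dimensions of kernels of powers, the number of Jordan blocks of size at least j is d_j − d_{j−1} where d_j = dim ker(N^j) (with d_0 = 0). Computing the differences gives [2, 2, 1].
The number of blocks of size exactly k is (#blocks of size ≥ k) − (#blocks of size ≥ k + 1), so the partition is: 1 block(s) of size 2, 1 block(s) of size 3.
In nonincreasing order the block sizes are [3, 2].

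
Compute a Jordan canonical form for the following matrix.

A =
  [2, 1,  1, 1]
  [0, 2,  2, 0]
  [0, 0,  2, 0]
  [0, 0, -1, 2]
J_3(2) ⊕ J_1(2)

The characteristic polynomial is
  det(x·I − A) = x^4 - 8*x^3 + 24*x^2 - 32*x + 16 = (x - 2)^4

Eigenvalues and multiplicities (the geometric multiplicity of λ is n − rank(A − λI), which equals the number of Jordan blocks for λ):
  λ = 2: algebraic multiplicity = 4, geometric multiplicity = 2

Determining the block sizes for each eigenvalue:
  λ = 2: with am = 4 and gm = 2, the partition is not yet determined (e.g. several partitions of 4 into 2 parts exist). Let N = A − (2)·I. Computing rank(N^1) = 2, rank(N^2) = 1, rank(N^3) = 0; the number of blocks of size ≥ j is rank(N^{j−1}) − rank(N^j), giving [2, 1, 1]. So we have 1 block(s) of size 3, 1 block(s) of size 1 → block sizes [3, 1]

Assembling the blocks gives a Jordan form
J =
  [2, 1, 0, 0]
  [0, 2, 1, 0]
  [0, 0, 2, 0]
  [0, 0, 0, 2]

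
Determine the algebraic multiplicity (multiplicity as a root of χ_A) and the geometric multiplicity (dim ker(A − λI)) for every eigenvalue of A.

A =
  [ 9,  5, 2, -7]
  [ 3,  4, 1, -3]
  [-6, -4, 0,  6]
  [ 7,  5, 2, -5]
λ = 2: alg = 4, geom = 2

Step 1 — factor the characteristic polynomial to read off the algebraic multiplicities:
  χ_A(x) = (x - 2)^4

Step 2 — compute geometric multiplicities via the rank-nullity identity g(λ) = n − rank(A − λI):
  rank(A − (2)·I) = 2, so dim ker(A − (2)·I) = n − 2 = 2

Summary:
  λ = 2: algebraic multiplicity = 4, geometric multiplicity = 2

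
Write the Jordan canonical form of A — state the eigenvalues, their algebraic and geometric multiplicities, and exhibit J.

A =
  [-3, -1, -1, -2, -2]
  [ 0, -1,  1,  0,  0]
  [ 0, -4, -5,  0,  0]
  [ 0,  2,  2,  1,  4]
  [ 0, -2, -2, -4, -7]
J_3(-3) ⊕ J_1(-3) ⊕ J_1(-3)

The characteristic polynomial is
  det(x·I − A) = x^5 + 15*x^4 + 90*x^3 + 270*x^2 + 405*x + 243 = (x + 3)^5

Eigenvalues and multiplicities (the geometric multiplicity of λ is n − rank(A − λI), which equals the number of Jordan blocks for λ):
  λ = -3: algebraic multiplicity = 5, geometric multiplicity = 3

Determining the block sizes for each eigenvalue:
  λ = -3: with am = 5 and gm = 3, the partition is not yet determined (e.g. several partitions of 5 into 3 parts exist). Let N = A − (-3)·I. Computing rank(N^1) = 2, rank(N^2) = 1, rank(N^3) = 0; the number of blocks of size ≥ j is rank(N^{j−1}) − rank(N^j), giving [3, 1, 1]. So we have 1 block(s) of size 3, 2 block(s) of size 1 → block sizes [3, 1, 1]

Assembling the blocks gives a Jordan form
J =
  [-3,  1,  0,  0,  0]
  [ 0, -3,  1,  0,  0]
  [ 0,  0, -3,  0,  0]
  [ 0,  0,  0, -3,  0]
  [ 0,  0,  0,  0, -3]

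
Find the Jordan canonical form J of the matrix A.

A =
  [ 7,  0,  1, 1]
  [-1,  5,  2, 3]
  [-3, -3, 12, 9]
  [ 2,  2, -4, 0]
J_3(6) ⊕ J_1(6)

The characteristic polynomial is
  det(x·I − A) = x^4 - 24*x^3 + 216*x^2 - 864*x + 1296 = (x - 6)^4

Eigenvalues and multiplicities (the geometric multiplicity of λ is n − rank(A − λI), which equals the number of Jordan blocks for λ):
  λ = 6: algebraic multiplicity = 4, geometric multiplicity = 2

Determining the block sizes for each eigenvalue:
  λ = 6: with am = 4 and gm = 2, the partition is not yet determined (e.g. several partitions of 4 into 2 parts exist). Let N = A − (6)·I. Computing rank(N^1) = 2, rank(N^2) = 1, rank(N^3) = 0; the number of blocks of size ≥ j is rank(N^{j−1}) − rank(N^j), giving [2, 1, 1]. So we have 1 block(s) of size 3, 1 block(s) of size 1 → block sizes [3, 1]

Assembling the blocks gives a Jordan form
J =
  [6, 1, 0, 0]
  [0, 6, 1, 0]
  [0, 0, 6, 0]
  [0, 0, 0, 6]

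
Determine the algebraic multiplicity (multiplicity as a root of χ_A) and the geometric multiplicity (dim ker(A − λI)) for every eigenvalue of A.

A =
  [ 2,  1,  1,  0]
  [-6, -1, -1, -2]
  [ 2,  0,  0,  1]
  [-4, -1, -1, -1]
λ = 0: alg = 4, geom = 2

Step 1 — factor the characteristic polynomial to read off the algebraic multiplicities:
  χ_A(x) = x^4

Step 2 — compute geometric multiplicities via the rank-nullity identity g(λ) = n − rank(A − λI):
  rank(A − (0)·I) = 2, so dim ker(A − (0)·I) = n − 2 = 2

Summary:
  λ = 0: algebraic multiplicity = 4, geometric multiplicity = 2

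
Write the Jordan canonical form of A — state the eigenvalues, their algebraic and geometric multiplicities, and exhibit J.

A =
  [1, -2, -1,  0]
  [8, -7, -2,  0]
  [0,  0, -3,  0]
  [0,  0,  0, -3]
J_2(-3) ⊕ J_1(-3) ⊕ J_1(-3)

The characteristic polynomial is
  det(x·I − A) = x^4 + 12*x^3 + 54*x^2 + 108*x + 81 = (x + 3)^4

Eigenvalues and multiplicities (the geometric multiplicity of λ is n − rank(A − λI), which equals the number of Jordan blocks for λ):
  λ = -3: algebraic multiplicity = 4, geometric multiplicity = 3

Determining the block sizes for each eigenvalue:
  λ = -3: 3 blocks summing to 4 forces exactly one block of size 2 and the rest size 1 → block sizes [2, 1, 1]

Assembling the blocks gives a Jordan form
J =
  [-3,  1,  0,  0]
  [ 0, -3,  0,  0]
  [ 0,  0, -3,  0]
  [ 0,  0,  0, -3]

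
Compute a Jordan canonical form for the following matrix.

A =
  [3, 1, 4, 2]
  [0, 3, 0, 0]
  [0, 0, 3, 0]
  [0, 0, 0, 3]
J_2(3) ⊕ J_1(3) ⊕ J_1(3)

The characteristic polynomial is
  det(x·I − A) = x^4 - 12*x^3 + 54*x^2 - 108*x + 81 = (x - 3)^4

Eigenvalues and multiplicities (the geometric multiplicity of λ is n − rank(A − λI), which equals the number of Jordan blocks for λ):
  λ = 3: algebraic multiplicity = 4, geometric multiplicity = 3

Determining the block sizes for each eigenvalue:
  λ = 3: 3 blocks summing to 4 forces exactly one block of size 2 and the rest size 1 → block sizes [2, 1, 1]

Assembling the blocks gives a Jordan form
J =
  [3, 1, 0, 0]
  [0, 3, 0, 0]
  [0, 0, 3, 0]
  [0, 0, 0, 3]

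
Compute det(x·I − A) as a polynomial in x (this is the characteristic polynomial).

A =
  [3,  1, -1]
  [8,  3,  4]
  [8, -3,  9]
x^3 - 15*x^2 + 75*x - 125

Expanding det(x·I − A) (e.g. by cofactor expansion or by noting that A is similar to its Jordan form J, which has the same characteristic polynomial as A) gives
  χ_A(x) = x^3 - 15*x^2 + 75*x - 125
which factors as (x - 5)^3. The eigenvalues (with algebraic multiplicities) are λ = 5 with multiplicity 3.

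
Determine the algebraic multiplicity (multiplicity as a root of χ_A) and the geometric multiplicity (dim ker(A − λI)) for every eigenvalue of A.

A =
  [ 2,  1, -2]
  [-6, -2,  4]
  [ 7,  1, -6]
λ = -2: alg = 3, geom = 1

Step 1 — factor the characteristic polynomial to read off the algebraic multiplicities:
  χ_A(x) = (x + 2)^3

Step 2 — compute geometric multiplicities via the rank-nullity identity g(λ) = n − rank(A − λI):
  rank(A − (-2)·I) = 2, so dim ker(A − (-2)·I) = n − 2 = 1

Summary:
  λ = -2: algebraic multiplicity = 3, geometric multiplicity = 1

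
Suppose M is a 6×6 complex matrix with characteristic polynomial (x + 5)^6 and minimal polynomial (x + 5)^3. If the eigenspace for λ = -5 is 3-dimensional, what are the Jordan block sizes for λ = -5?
Block sizes for λ = -5: [3, 2, 1]

Step 1 — from the characteristic polynomial, algebraic multiplicity of λ = -5 is 6. From dim ker(M − (-5)·I) = 3, there are exactly 3 Jordan blocks for λ = -5.
Step 2 — from the minimal polynomial, the factor (x + 5)^3 tells us the largest block for λ = -5 has size 3.
Step 3 — with total size 6, 3 blocks, and largest block 3, the block sizes (in nonincreasing order) are [3, 2, 1].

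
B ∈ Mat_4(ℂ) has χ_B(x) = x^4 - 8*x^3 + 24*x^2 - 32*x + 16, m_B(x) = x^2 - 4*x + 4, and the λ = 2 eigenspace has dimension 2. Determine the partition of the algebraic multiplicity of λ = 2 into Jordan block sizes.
Block sizes for λ = 2: [2, 2]

Step 1 — from the characteristic polynomial, algebraic multiplicity of λ = 2 is 4. From dim ker(B − (2)·I) = 2, there are exactly 2 Jordan blocks for λ = 2.
Step 2 — from the minimal polynomial, the factor (x − 2)^2 tells us the largest block for λ = 2 has size 2.
Step 3 — with total size 4, 2 blocks, and largest block 2, the block sizes (in nonincreasing order) are [2, 2].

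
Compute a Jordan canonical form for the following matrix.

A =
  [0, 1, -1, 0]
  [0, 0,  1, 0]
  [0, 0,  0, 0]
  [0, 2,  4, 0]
J_3(0) ⊕ J_1(0)

The characteristic polynomial is
  det(x·I − A) = x^4

Eigenvalues and multiplicities (the geometric multiplicity of λ is n − rank(A − λI), which equals the number of Jordan blocks for λ):
  λ = 0: algebraic multiplicity = 4, geometric multiplicity = 2

Determining the block sizes for each eigenvalue:
  λ = 0: with am = 4 and gm = 2, the partition is not yet determined (e.g. several partitions of 4 into 2 parts exist). Let N = A − (0)·I. Computing rank(N^1) = 2, rank(N^2) = 1, rank(N^3) = 0; the number of blocks of size ≥ j is rank(N^{j−1}) − rank(N^j), giving [2, 1, 1]. So we have 1 block(s) of size 3, 1 block(s) of size 1 → block sizes [3, 1]

Assembling the blocks gives a Jordan form
J =
  [0, 1, 0, 0]
  [0, 0, 1, 0]
  [0, 0, 0, 0]
  [0, 0, 0, 0]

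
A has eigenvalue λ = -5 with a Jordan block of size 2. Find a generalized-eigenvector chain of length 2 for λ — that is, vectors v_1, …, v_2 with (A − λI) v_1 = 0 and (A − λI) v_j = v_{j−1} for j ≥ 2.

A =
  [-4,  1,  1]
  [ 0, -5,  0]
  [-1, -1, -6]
A Jordan chain for λ = -5 of length 2:
v_1 = (1, 0, -1)ᵀ
v_2 = (1, 0, 0)ᵀ

Let N = A − (-5)·I. We want v_2 with N^2 v_2 = 0 but N^1 v_2 ≠ 0; then v_{j-1} := N · v_j for j = 2, …, 2.

Pick v_2 = (1, 0, 0)ᵀ.
Then v_1 = N · v_2 = (1, 0, -1)ᵀ.

Sanity check: (A − (-5)·I) v_1 = (0, 0, 0)ᵀ = 0. ✓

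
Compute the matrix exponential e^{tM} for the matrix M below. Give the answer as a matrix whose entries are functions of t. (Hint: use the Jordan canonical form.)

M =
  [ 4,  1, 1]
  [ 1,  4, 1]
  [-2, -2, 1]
e^{tM} =
  [t*exp(3*t) + exp(3*t), t*exp(3*t), t*exp(3*t)]
  [t*exp(3*t), t*exp(3*t) + exp(3*t), t*exp(3*t)]
  [-2*t*exp(3*t), -2*t*exp(3*t), -2*t*exp(3*t) + exp(3*t)]

Strategy: write M = P · J · P⁻¹ where J is a Jordan canonical form, so e^{tM} = P · e^{tJ} · P⁻¹, and e^{tJ} can be computed block-by-block.

M has Jordan form
J =
  [3, 1, 0]
  [0, 3, 0]
  [0, 0, 3]
(up to reordering of blocks).

Per-block formulas:
  For a 1×1 block at λ = 3: exp(t · [3]) = [e^(3t)].
  For a 2×2 Jordan block J_2(3): exp(t · J_2(3)) = e^(3t)·(I + t·N), where N is the 2×2 nilpotent shift.

After assembling e^{tJ} and conjugating by P, we get:

e^{tM} =
  [t*exp(3*t) + exp(3*t), t*exp(3*t), t*exp(3*t)]
  [t*exp(3*t), t*exp(3*t) + exp(3*t), t*exp(3*t)]
  [-2*t*exp(3*t), -2*t*exp(3*t), -2*t*exp(3*t) + exp(3*t)]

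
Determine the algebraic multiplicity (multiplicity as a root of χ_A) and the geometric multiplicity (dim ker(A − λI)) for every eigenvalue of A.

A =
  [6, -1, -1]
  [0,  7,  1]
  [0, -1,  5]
λ = 6: alg = 3, geom = 2

Step 1 — factor the characteristic polynomial to read off the algebraic multiplicities:
  χ_A(x) = (x - 6)^3

Step 2 — compute geometric multiplicities via the rank-nullity identity g(λ) = n − rank(A − λI):
  rank(A − (6)·I) = 1, so dim ker(A − (6)·I) = n − 1 = 2

Summary:
  λ = 6: algebraic multiplicity = 3, geometric multiplicity = 2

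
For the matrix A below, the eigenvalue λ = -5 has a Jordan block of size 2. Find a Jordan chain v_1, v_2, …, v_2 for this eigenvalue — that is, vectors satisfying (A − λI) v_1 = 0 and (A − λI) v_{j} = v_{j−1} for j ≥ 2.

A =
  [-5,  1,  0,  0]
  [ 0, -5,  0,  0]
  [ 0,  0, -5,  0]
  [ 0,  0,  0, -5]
A Jordan chain for λ = -5 of length 2:
v_1 = (1, 0, 0, 0)ᵀ
v_2 = (0, 1, 0, 0)ᵀ

Let N = A − (-5)·I. We want v_2 with N^2 v_2 = 0 but N^1 v_2 ≠ 0; then v_{j-1} := N · v_j for j = 2, …, 2.

Pick v_2 = (0, 1, 0, 0)ᵀ.
Then v_1 = N · v_2 = (1, 0, 0, 0)ᵀ.

Sanity check: (A − (-5)·I) v_1 = (0, 0, 0, 0)ᵀ = 0. ✓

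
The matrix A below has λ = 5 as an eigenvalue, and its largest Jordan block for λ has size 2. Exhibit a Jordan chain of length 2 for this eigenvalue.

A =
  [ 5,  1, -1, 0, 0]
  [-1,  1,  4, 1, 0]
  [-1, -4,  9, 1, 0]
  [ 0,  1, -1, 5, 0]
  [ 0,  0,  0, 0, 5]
A Jordan chain for λ = 5 of length 2:
v_1 = (0, -1, -1, 0, 0)ᵀ
v_2 = (1, 0, 0, 0, 0)ᵀ

Let N = A − (5)·I. We want v_2 with N^2 v_2 = 0 but N^1 v_2 ≠ 0; then v_{j-1} := N · v_j for j = 2, …, 2.

Pick v_2 = (1, 0, 0, 0, 0)ᵀ.
Then v_1 = N · v_2 = (0, -1, -1, 0, 0)ᵀ.

Sanity check: (A − (5)·I) v_1 = (0, 0, 0, 0, 0)ᵀ = 0. ✓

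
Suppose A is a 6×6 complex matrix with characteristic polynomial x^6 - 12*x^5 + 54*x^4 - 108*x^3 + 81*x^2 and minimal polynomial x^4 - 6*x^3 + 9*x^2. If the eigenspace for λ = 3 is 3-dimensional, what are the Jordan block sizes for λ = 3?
Block sizes for λ = 3: [2, 1, 1]

Step 1 — from the characteristic polynomial, algebraic multiplicity of λ = 3 is 4. From dim ker(A − (3)·I) = 3, there are exactly 3 Jordan blocks for λ = 3.
Step 2 — from the minimal polynomial, the factor (x − 3)^2 tells us the largest block for λ = 3 has size 2.
Step 3 — with total size 4, 3 blocks, and largest block 2, the block sizes (in nonincreasing order) are [2, 1, 1].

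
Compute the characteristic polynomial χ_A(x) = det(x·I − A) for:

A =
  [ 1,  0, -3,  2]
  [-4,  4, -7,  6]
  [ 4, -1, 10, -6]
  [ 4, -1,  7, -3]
x^4 - 12*x^3 + 54*x^2 - 108*x + 81

Expanding det(x·I − A) (e.g. by cofactor expansion or by noting that A is similar to its Jordan form J, which has the same characteristic polynomial as A) gives
  χ_A(x) = x^4 - 12*x^3 + 54*x^2 - 108*x + 81
which factors as (x - 3)^4. The eigenvalues (with algebraic multiplicities) are λ = 3 with multiplicity 4.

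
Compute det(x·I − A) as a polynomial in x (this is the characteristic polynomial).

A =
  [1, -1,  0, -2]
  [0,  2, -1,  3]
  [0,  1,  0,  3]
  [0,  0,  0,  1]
x^4 - 4*x^3 + 6*x^2 - 4*x + 1

Expanding det(x·I − A) (e.g. by cofactor expansion or by noting that A is similar to its Jordan form J, which has the same characteristic polynomial as A) gives
  χ_A(x) = x^4 - 4*x^3 + 6*x^2 - 4*x + 1
which factors as (x - 1)^4. The eigenvalues (with algebraic multiplicities) are λ = 1 with multiplicity 4.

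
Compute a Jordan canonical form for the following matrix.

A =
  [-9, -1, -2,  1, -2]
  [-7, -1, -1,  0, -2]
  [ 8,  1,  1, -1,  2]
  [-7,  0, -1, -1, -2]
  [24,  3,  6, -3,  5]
J_2(-1) ⊕ J_2(-1) ⊕ J_1(-1)

The characteristic polynomial is
  det(x·I − A) = x^5 + 5*x^4 + 10*x^3 + 10*x^2 + 5*x + 1 = (x + 1)^5

Eigenvalues and multiplicities (the geometric multiplicity of λ is n − rank(A − λI), which equals the number of Jordan blocks for λ):
  λ = -1: algebraic multiplicity = 5, geometric multiplicity = 3

Determining the block sizes for each eigenvalue:
  λ = -1: with am = 5 and gm = 3, the partition is not yet determined (e.g. several partitions of 5 into 3 parts exist). Let N = A − (-1)·I. Computing rank(N^1) = 2, rank(N^2) = 0; the number of blocks of size ≥ j is rank(N^{j−1}) − rank(N^j), giving [3, 2]. So we have 2 block(s) of size 2, 1 block(s) of size 1 → block sizes [2, 2, 1]

Assembling the blocks gives a Jordan form
J =
  [-1,  1,  0,  0,  0]
  [ 0, -1,  0,  0,  0]
  [ 0,  0, -1,  1,  0]
  [ 0,  0,  0, -1,  0]
  [ 0,  0,  0,  0, -1]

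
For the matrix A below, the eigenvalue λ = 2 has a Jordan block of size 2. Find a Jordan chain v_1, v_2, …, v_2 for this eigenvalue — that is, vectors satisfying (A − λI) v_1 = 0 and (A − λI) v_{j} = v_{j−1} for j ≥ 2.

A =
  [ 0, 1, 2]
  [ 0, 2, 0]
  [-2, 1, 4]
A Jordan chain for λ = 2 of length 2:
v_1 = (-2, 0, -2)ᵀ
v_2 = (1, 0, 0)ᵀ

Let N = A − (2)·I. We want v_2 with N^2 v_2 = 0 but N^1 v_2 ≠ 0; then v_{j-1} := N · v_j for j = 2, …, 2.

Pick v_2 = (1, 0, 0)ᵀ.
Then v_1 = N · v_2 = (-2, 0, -2)ᵀ.

Sanity check: (A − (2)·I) v_1 = (0, 0, 0)ᵀ = 0. ✓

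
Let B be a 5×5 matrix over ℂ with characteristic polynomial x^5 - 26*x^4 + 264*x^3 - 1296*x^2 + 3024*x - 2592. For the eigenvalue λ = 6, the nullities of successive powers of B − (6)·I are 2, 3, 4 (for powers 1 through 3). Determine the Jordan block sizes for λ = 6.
Block sizes for λ = 6: [3, 1]

From the dimensions of kernels of powers, the number of Jordan blocks of size at least j is d_j − d_{j−1} where d_j = dim ker(N^j) (with d_0 = 0). Computing the differences gives [2, 1, 1].
The number of blocks of size exactly k is (#blocks of size ≥ k) − (#blocks of size ≥ k + 1), so the partition is: 1 block(s) of size 1, 1 block(s) of size 3.
In nonincreasing order the block sizes are [3, 1].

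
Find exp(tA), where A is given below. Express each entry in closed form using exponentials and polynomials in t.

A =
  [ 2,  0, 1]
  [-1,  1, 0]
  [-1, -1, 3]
e^{tA} =
  [-t^2*exp(2*t)/2 + exp(2*t), -t^2*exp(2*t)/2, t^2*exp(2*t)/2 + t*exp(2*t)]
  [t^2*exp(2*t)/2 - t*exp(2*t), t^2*exp(2*t)/2 - t*exp(2*t) + exp(2*t), -t^2*exp(2*t)/2]
  [-t*exp(2*t), -t*exp(2*t), t*exp(2*t) + exp(2*t)]

Strategy: write A = P · J · P⁻¹ where J is a Jordan canonical form, so e^{tA} = P · e^{tJ} · P⁻¹, and e^{tJ} can be computed block-by-block.

A has Jordan form
J =
  [2, 1, 0]
  [0, 2, 1]
  [0, 0, 2]
(up to reordering of blocks).

Per-block formulas:
  For a 3×3 Jordan block J_3(2): exp(t · J_3(2)) = e^(2t)·(I + t·N + (t^2/2)·N^2), where N is the 3×3 nilpotent shift.

After assembling e^{tJ} and conjugating by P, we get:

e^{tA} =
  [-t^2*exp(2*t)/2 + exp(2*t), -t^2*exp(2*t)/2, t^2*exp(2*t)/2 + t*exp(2*t)]
  [t^2*exp(2*t)/2 - t*exp(2*t), t^2*exp(2*t)/2 - t*exp(2*t) + exp(2*t), -t^2*exp(2*t)/2]
  [-t*exp(2*t), -t*exp(2*t), t*exp(2*t) + exp(2*t)]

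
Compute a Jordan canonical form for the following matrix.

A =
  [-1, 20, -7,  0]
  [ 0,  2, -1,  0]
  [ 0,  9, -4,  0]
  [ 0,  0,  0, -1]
J_3(-1) ⊕ J_1(-1)

The characteristic polynomial is
  det(x·I − A) = x^4 + 4*x^3 + 6*x^2 + 4*x + 1 = (x + 1)^4

Eigenvalues and multiplicities (the geometric multiplicity of λ is n − rank(A − λI), which equals the number of Jordan blocks for λ):
  λ = -1: algebraic multiplicity = 4, geometric multiplicity = 2

Determining the block sizes for each eigenvalue:
  λ = -1: with am = 4 and gm = 2, the partition is not yet determined (e.g. several partitions of 4 into 2 parts exist). Let N = A − (-1)·I. Computing rank(N^1) = 2, rank(N^2) = 1, rank(N^3) = 0; the number of blocks of size ≥ j is rank(N^{j−1}) − rank(N^j), giving [2, 1, 1]. So we have 1 block(s) of size 3, 1 block(s) of size 1 → block sizes [3, 1]

Assembling the blocks gives a Jordan form
J =
  [-1,  1,  0,  0]
  [ 0, -1,  1,  0]
  [ 0,  0, -1,  0]
  [ 0,  0,  0, -1]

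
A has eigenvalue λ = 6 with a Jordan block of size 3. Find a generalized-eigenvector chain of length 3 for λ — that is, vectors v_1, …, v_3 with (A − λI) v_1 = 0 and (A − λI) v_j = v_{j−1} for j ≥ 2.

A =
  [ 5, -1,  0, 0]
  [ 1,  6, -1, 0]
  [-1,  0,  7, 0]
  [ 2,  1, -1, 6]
A Jordan chain for λ = 6 of length 3:
v_1 = (1, -1, 1, -2)ᵀ
v_2 = (-1, 0, 0, 1)ᵀ
v_3 = (0, 1, 0, 0)ᵀ

Let N = A − (6)·I. We want v_3 with N^3 v_3 = 0 but N^2 v_3 ≠ 0; then v_{j-1} := N · v_j for j = 3, …, 2.

Pick v_3 = (0, 1, 0, 0)ᵀ.
Then v_2 = N · v_3 = (-1, 0, 0, 1)ᵀ.
Then v_1 = N · v_2 = (1, -1, 1, -2)ᵀ.

Sanity check: (A − (6)·I) v_1 = (0, 0, 0, 0)ᵀ = 0. ✓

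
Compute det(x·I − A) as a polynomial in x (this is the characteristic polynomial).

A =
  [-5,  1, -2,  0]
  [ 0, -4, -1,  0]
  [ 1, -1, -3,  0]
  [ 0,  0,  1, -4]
x^4 + 16*x^3 + 96*x^2 + 256*x + 256

Expanding det(x·I − A) (e.g. by cofactor expansion or by noting that A is similar to its Jordan form J, which has the same characteristic polynomial as A) gives
  χ_A(x) = x^4 + 16*x^3 + 96*x^2 + 256*x + 256
which factors as (x + 4)^4. The eigenvalues (with algebraic multiplicities) are λ = -4 with multiplicity 4.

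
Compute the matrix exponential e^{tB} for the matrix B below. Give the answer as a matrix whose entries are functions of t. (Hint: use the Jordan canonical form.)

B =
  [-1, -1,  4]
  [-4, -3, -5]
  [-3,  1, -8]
e^{tB} =
  [t^2*exp(-4*t)/2 + 3*t*exp(-4*t) + exp(-4*t), -t*exp(-4*t), t^2*exp(-4*t)/2 + 4*t*exp(-4*t)]
  [-t^2*exp(-4*t)/2 - 4*t*exp(-4*t), t*exp(-4*t) + exp(-4*t), -t^2*exp(-4*t)/2 - 5*t*exp(-4*t)]
  [-t^2*exp(-4*t)/2 - 3*t*exp(-4*t), t*exp(-4*t), -t^2*exp(-4*t)/2 - 4*t*exp(-4*t) + exp(-4*t)]

Strategy: write B = P · J · P⁻¹ where J is a Jordan canonical form, so e^{tB} = P · e^{tJ} · P⁻¹, and e^{tJ} can be computed block-by-block.

B has Jordan form
J =
  [-4,  1,  0]
  [ 0, -4,  1]
  [ 0,  0, -4]
(up to reordering of blocks).

Per-block formulas:
  For a 3×3 Jordan block J_3(-4): exp(t · J_3(-4)) = e^(-4t)·(I + t·N + (t^2/2)·N^2), where N is the 3×3 nilpotent shift.

After assembling e^{tJ} and conjugating by P, we get:

e^{tB} =
  [t^2*exp(-4*t)/2 + 3*t*exp(-4*t) + exp(-4*t), -t*exp(-4*t), t^2*exp(-4*t)/2 + 4*t*exp(-4*t)]
  [-t^2*exp(-4*t)/2 - 4*t*exp(-4*t), t*exp(-4*t) + exp(-4*t), -t^2*exp(-4*t)/2 - 5*t*exp(-4*t)]
  [-t^2*exp(-4*t)/2 - 3*t*exp(-4*t), t*exp(-4*t), -t^2*exp(-4*t)/2 - 4*t*exp(-4*t) + exp(-4*t)]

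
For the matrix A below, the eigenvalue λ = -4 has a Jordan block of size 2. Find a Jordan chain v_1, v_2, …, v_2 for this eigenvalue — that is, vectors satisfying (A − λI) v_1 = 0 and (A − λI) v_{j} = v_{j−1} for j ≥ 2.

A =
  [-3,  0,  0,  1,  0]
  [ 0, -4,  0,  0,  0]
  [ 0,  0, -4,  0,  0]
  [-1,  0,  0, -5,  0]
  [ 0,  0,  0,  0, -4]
A Jordan chain for λ = -4 of length 2:
v_1 = (1, 0, 0, -1, 0)ᵀ
v_2 = (1, 0, 0, 0, 0)ᵀ

Let N = A − (-4)·I. We want v_2 with N^2 v_2 = 0 but N^1 v_2 ≠ 0; then v_{j-1} := N · v_j for j = 2, …, 2.

Pick v_2 = (1, 0, 0, 0, 0)ᵀ.
Then v_1 = N · v_2 = (1, 0, 0, -1, 0)ᵀ.

Sanity check: (A − (-4)·I) v_1 = (0, 0, 0, 0, 0)ᵀ = 0. ✓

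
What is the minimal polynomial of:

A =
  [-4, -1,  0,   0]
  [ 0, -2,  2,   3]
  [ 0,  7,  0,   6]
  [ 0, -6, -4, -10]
x^3 + 12*x^2 + 48*x + 64

The characteristic polynomial is χ_A(x) = (x + 4)^4, so the eigenvalues are known. The minimal polynomial is
  m_A(x) = Π_λ (x − λ)^{k_λ}
where k_λ is the size of the *largest* Jordan block for λ (equivalently, the smallest k with (A − λI)^k v = 0 for every generalised eigenvector v of λ).

  λ = -4: largest Jordan block has size 3, contributing (x + 4)^3

So m_A(x) = (x + 4)^3 = x^3 + 12*x^2 + 48*x + 64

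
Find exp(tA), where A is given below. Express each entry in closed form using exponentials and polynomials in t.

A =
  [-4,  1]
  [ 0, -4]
e^{tA} =
  [exp(-4*t), t*exp(-4*t)]
  [0, exp(-4*t)]

Strategy: write A = P · J · P⁻¹ where J is a Jordan canonical form, so e^{tA} = P · e^{tJ} · P⁻¹, and e^{tJ} can be computed block-by-block.

A has Jordan form
J =
  [-4,  1]
  [ 0, -4]
(up to reordering of blocks).

Per-block formulas:
  For a 2×2 Jordan block J_2(-4): exp(t · J_2(-4)) = e^(-4t)·(I + t·N), where N is the 2×2 nilpotent shift.

After assembling e^{tJ} and conjugating by P, we get:

e^{tA} =
  [exp(-4*t), t*exp(-4*t)]
  [0, exp(-4*t)]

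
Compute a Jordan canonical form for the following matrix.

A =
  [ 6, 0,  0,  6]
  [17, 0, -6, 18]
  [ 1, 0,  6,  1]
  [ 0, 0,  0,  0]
J_2(0) ⊕ J_2(6)

The characteristic polynomial is
  det(x·I − A) = x^4 - 12*x^3 + 36*x^2 = x^2*(x - 6)^2

Eigenvalues and multiplicities (the geometric multiplicity of λ is n − rank(A − λI), which equals the number of Jordan blocks for λ):
  λ = 0: algebraic multiplicity = 2, geometric multiplicity = 1
  λ = 6: algebraic multiplicity = 2, geometric multiplicity = 1

Determining the block sizes for each eigenvalue:
  λ = 0: one block (gm = 1), so the single block has size am = 2 → block sizes [2]
  λ = 6: one block (gm = 1), so the single block has size am = 2 → block sizes [2]

Assembling the blocks gives a Jordan form
J =
  [0, 1, 0, 0]
  [0, 0, 0, 0]
  [0, 0, 6, 1]
  [0, 0, 0, 6]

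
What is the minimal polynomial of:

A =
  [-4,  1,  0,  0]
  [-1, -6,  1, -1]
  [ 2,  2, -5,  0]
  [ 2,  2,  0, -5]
x^3 + 15*x^2 + 75*x + 125

The characteristic polynomial is χ_A(x) = (x + 5)^4, so the eigenvalues are known. The minimal polynomial is
  m_A(x) = Π_λ (x − λ)^{k_λ}
where k_λ is the size of the *largest* Jordan block for λ (equivalently, the smallest k with (A − λI)^k v = 0 for every generalised eigenvector v of λ).

  λ = -5: largest Jordan block has size 3, contributing (x + 5)^3

So m_A(x) = (x + 5)^3 = x^3 + 15*x^2 + 75*x + 125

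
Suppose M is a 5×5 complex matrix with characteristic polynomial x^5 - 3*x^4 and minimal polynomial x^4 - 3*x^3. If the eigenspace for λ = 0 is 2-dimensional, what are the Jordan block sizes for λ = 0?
Block sizes for λ = 0: [3, 1]

Step 1 — from the characteristic polynomial, algebraic multiplicity of λ = 0 is 4. From dim ker(M − (0)·I) = 2, there are exactly 2 Jordan blocks for λ = 0.
Step 2 — from the minimal polynomial, the factor (x − 0)^3 tells us the largest block for λ = 0 has size 3.
Step 3 — with total size 4, 2 blocks, and largest block 3, the block sizes (in nonincreasing order) are [3, 1].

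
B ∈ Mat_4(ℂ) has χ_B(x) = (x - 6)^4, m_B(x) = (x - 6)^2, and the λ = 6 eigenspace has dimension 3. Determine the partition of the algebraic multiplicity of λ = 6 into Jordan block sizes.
Block sizes for λ = 6: [2, 1, 1]

Step 1 — from the characteristic polynomial, algebraic multiplicity of λ = 6 is 4. From dim ker(B − (6)·I) = 3, there are exactly 3 Jordan blocks for λ = 6.
Step 2 — from the minimal polynomial, the factor (x − 6)^2 tells us the largest block for λ = 6 has size 2.
Step 3 — with total size 4, 3 blocks, and largest block 2, the block sizes (in nonincreasing order) are [2, 1, 1].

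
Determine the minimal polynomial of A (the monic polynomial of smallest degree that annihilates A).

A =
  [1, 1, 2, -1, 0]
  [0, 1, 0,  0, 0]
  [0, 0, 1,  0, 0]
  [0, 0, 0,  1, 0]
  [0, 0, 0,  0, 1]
x^2 - 2*x + 1

The characteristic polynomial is χ_A(x) = (x - 1)^5, so the eigenvalues are known. The minimal polynomial is
  m_A(x) = Π_λ (x − λ)^{k_λ}
where k_λ is the size of the *largest* Jordan block for λ (equivalently, the smallest k with (A − λI)^k v = 0 for every generalised eigenvector v of λ).

  λ = 1: largest Jordan block has size 2, contributing (x − 1)^2

So m_A(x) = (x - 1)^2 = x^2 - 2*x + 1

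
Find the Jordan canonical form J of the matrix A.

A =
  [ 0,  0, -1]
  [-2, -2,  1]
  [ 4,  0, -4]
J_2(-2) ⊕ J_1(-2)

The characteristic polynomial is
  det(x·I − A) = x^3 + 6*x^2 + 12*x + 8 = (x + 2)^3

Eigenvalues and multiplicities (the geometric multiplicity of λ is n − rank(A − λI), which equals the number of Jordan blocks for λ):
  λ = -2: algebraic multiplicity = 3, geometric multiplicity = 2

Determining the block sizes for each eigenvalue:
  λ = -2: 2 blocks summing to 3 forces exactly one block of size 2 and the rest size 1 → block sizes [2, 1]

Assembling the blocks gives a Jordan form
J =
  [-2,  1,  0]
  [ 0, -2,  0]
  [ 0,  0, -2]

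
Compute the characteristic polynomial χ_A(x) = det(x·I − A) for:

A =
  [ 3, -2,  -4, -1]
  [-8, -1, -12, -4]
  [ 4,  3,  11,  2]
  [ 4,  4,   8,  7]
x^4 - 20*x^3 + 150*x^2 - 500*x + 625

Expanding det(x·I − A) (e.g. by cofactor expansion or by noting that A is similar to its Jordan form J, which has the same characteristic polynomial as A) gives
  χ_A(x) = x^4 - 20*x^3 + 150*x^2 - 500*x + 625
which factors as (x - 5)^4. The eigenvalues (with algebraic multiplicities) are λ = 5 with multiplicity 4.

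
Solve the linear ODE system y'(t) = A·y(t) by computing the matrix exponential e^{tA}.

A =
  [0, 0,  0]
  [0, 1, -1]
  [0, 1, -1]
e^{tA} =
  [1, 0, 0]
  [0, t + 1, -t]
  [0, t, 1 - t]

Strategy: write A = P · J · P⁻¹ where J is a Jordan canonical form, so e^{tA} = P · e^{tJ} · P⁻¹, and e^{tJ} can be computed block-by-block.

A has Jordan form
J =
  [0, 1, 0]
  [0, 0, 0]
  [0, 0, 0]
(up to reordering of blocks).

Per-block formulas:
  For a 2×2 Jordan block J_2(0): exp(t · J_2(0)) = e^(0t)·(I + t·N), where N is the 2×2 nilpotent shift.
  For a 1×1 block at λ = 0: exp(t · [0]) = [e^(0t)].

After assembling e^{tJ} and conjugating by P, we get:

e^{tA} =
  [1, 0, 0]
  [0, t + 1, -t]
  [0, t, 1 - t]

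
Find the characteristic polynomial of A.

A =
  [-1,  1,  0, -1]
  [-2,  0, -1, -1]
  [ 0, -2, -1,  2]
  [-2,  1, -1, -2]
x^4 + 4*x^3 + 6*x^2 + 4*x + 1

Expanding det(x·I − A) (e.g. by cofactor expansion or by noting that A is similar to its Jordan form J, which has the same characteristic polynomial as A) gives
  χ_A(x) = x^4 + 4*x^3 + 6*x^2 + 4*x + 1
which factors as (x + 1)^4. The eigenvalues (with algebraic multiplicities) are λ = -1 with multiplicity 4.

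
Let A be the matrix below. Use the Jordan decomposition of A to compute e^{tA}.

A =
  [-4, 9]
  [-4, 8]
e^{tA} =
  [-6*t*exp(2*t) + exp(2*t), 9*t*exp(2*t)]
  [-4*t*exp(2*t), 6*t*exp(2*t) + exp(2*t)]

Strategy: write A = P · J · P⁻¹ where J is a Jordan canonical form, so e^{tA} = P · e^{tJ} · P⁻¹, and e^{tJ} can be computed block-by-block.

A has Jordan form
J =
  [2, 1]
  [0, 2]
(up to reordering of blocks).

Per-block formulas:
  For a 2×2 Jordan block J_2(2): exp(t · J_2(2)) = e^(2t)·(I + t·N), where N is the 2×2 nilpotent shift.

After assembling e^{tJ} and conjugating by P, we get:

e^{tA} =
  [-6*t*exp(2*t) + exp(2*t), 9*t*exp(2*t)]
  [-4*t*exp(2*t), 6*t*exp(2*t) + exp(2*t)]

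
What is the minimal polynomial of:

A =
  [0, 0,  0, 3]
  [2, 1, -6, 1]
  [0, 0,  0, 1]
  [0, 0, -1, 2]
x^4 - 3*x^3 + 3*x^2 - x

The characteristic polynomial is χ_A(x) = x*(x - 1)^3, so the eigenvalues are known. The minimal polynomial is
  m_A(x) = Π_λ (x − λ)^{k_λ}
where k_λ is the size of the *largest* Jordan block for λ (equivalently, the smallest k with (A − λI)^k v = 0 for every generalised eigenvector v of λ).

  λ = 0: largest Jordan block has size 1, contributing (x − 0)
  λ = 1: largest Jordan block has size 3, contributing (x − 1)^3

So m_A(x) = x*(x - 1)^3 = x^4 - 3*x^3 + 3*x^2 - x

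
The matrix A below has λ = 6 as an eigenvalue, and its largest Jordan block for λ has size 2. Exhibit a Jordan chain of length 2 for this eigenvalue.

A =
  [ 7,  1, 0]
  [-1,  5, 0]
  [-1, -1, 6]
A Jordan chain for λ = 6 of length 2:
v_1 = (1, -1, -1)ᵀ
v_2 = (1, 0, 0)ᵀ

Let N = A − (6)·I. We want v_2 with N^2 v_2 = 0 but N^1 v_2 ≠ 0; then v_{j-1} := N · v_j for j = 2, …, 2.

Pick v_2 = (1, 0, 0)ᵀ.
Then v_1 = N · v_2 = (1, -1, -1)ᵀ.

Sanity check: (A − (6)·I) v_1 = (0, 0, 0)ᵀ = 0. ✓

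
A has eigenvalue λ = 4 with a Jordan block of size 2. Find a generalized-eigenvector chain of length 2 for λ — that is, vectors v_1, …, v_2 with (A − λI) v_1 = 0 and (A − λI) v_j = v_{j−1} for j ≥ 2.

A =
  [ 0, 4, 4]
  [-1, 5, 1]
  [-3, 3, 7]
A Jordan chain for λ = 4 of length 2:
v_1 = (-4, -1, -3)ᵀ
v_2 = (1, 0, 0)ᵀ

Let N = A − (4)·I. We want v_2 with N^2 v_2 = 0 but N^1 v_2 ≠ 0; then v_{j-1} := N · v_j for j = 2, …, 2.

Pick v_2 = (1, 0, 0)ᵀ.
Then v_1 = N · v_2 = (-4, -1, -3)ᵀ.

Sanity check: (A − (4)·I) v_1 = (0, 0, 0)ᵀ = 0. ✓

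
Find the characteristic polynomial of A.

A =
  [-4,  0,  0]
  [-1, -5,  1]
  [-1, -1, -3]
x^3 + 12*x^2 + 48*x + 64

Expanding det(x·I − A) (e.g. by cofactor expansion or by noting that A is similar to its Jordan form J, which has the same characteristic polynomial as A) gives
  χ_A(x) = x^3 + 12*x^2 + 48*x + 64
which factors as (x + 4)^3. The eigenvalues (with algebraic multiplicities) are λ = -4 with multiplicity 3.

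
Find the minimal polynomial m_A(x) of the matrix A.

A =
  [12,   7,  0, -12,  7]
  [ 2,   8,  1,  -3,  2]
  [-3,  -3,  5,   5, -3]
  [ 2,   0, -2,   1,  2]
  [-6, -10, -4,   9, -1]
x^3 - 15*x^2 + 75*x - 125

The characteristic polynomial is χ_A(x) = (x - 5)^5, so the eigenvalues are known. The minimal polynomial is
  m_A(x) = Π_λ (x − λ)^{k_λ}
where k_λ is the size of the *largest* Jordan block for λ (equivalently, the smallest k with (A − λI)^k v = 0 for every generalised eigenvector v of λ).

  λ = 5: largest Jordan block has size 3, contributing (x − 5)^3

So m_A(x) = (x - 5)^3 = x^3 - 15*x^2 + 75*x - 125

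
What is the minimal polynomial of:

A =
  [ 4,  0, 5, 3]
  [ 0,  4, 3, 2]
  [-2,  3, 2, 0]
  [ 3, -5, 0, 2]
x^2 - 6*x + 9

The characteristic polynomial is χ_A(x) = (x - 3)^4, so the eigenvalues are known. The minimal polynomial is
  m_A(x) = Π_λ (x − λ)^{k_λ}
where k_λ is the size of the *largest* Jordan block for λ (equivalently, the smallest k with (A − λI)^k v = 0 for every generalised eigenvector v of λ).

  λ = 3: largest Jordan block has size 2, contributing (x − 3)^2

So m_A(x) = (x - 3)^2 = x^2 - 6*x + 9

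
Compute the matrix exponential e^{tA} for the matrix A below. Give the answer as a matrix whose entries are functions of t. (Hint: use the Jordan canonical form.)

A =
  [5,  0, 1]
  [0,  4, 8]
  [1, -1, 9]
e^{tA} =
  [t^2*exp(6*t) - t*exp(6*t) + exp(6*t), -t^2*exp(6*t)/2, t^2*exp(6*t) + t*exp(6*t)]
  [4*t^2*exp(6*t), -2*t^2*exp(6*t) - 2*t*exp(6*t) + exp(6*t), 4*t^2*exp(6*t) + 8*t*exp(6*t)]
  [t^2*exp(6*t) + t*exp(6*t), -t^2*exp(6*t)/2 - t*exp(6*t), t^2*exp(6*t) + 3*t*exp(6*t) + exp(6*t)]

Strategy: write A = P · J · P⁻¹ where J is a Jordan canonical form, so e^{tA} = P · e^{tJ} · P⁻¹, and e^{tJ} can be computed block-by-block.

A has Jordan form
J =
  [6, 1, 0]
  [0, 6, 1]
  [0, 0, 6]
(up to reordering of blocks).

Per-block formulas:
  For a 3×3 Jordan block J_3(6): exp(t · J_3(6)) = e^(6t)·(I + t·N + (t^2/2)·N^2), where N is the 3×3 nilpotent shift.

After assembling e^{tJ} and conjugating by P, we get:

e^{tA} =
  [t^2*exp(6*t) - t*exp(6*t) + exp(6*t), -t^2*exp(6*t)/2, t^2*exp(6*t) + t*exp(6*t)]
  [4*t^2*exp(6*t), -2*t^2*exp(6*t) - 2*t*exp(6*t) + exp(6*t), 4*t^2*exp(6*t) + 8*t*exp(6*t)]
  [t^2*exp(6*t) + t*exp(6*t), -t^2*exp(6*t)/2 - t*exp(6*t), t^2*exp(6*t) + 3*t*exp(6*t) + exp(6*t)]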